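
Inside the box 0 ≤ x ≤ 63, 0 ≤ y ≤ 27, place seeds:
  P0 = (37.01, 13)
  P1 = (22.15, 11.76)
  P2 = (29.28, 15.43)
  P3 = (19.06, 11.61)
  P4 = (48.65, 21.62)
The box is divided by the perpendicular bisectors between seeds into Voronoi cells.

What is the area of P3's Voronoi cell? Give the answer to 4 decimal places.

1. box [0,63]×[0,27]: [(0, 0) (63, 0) (63, 27) (0, 27)]
2. ⊥bis P3·P0 via (28.035,12.305): [(0, 0) (28.9879, 0) (26.8971, 27) (0, 27)]  |A|=754.4465
3. ⊥bis P3·P1 via (20.605,11.685): [(0, 0) (21.1722, 0) (19.8616, 27) (0, 27)]  |A|=553.9561
4. ⊥bis P3·P2 via (24.17,13.52): [(0, 0) (21.1722, 0) (19.9705, 24.7553) (19.1315, 27) (0, 27)]  |A|=553.1367
5. ⊥bis P3·P4 via (33.855,16.615): [(0, 0) (21.1722, 0) (19.9705, 24.7553) (19.1315, 27) (0, 27)]  |A|=553.1367
6. canonical 5-gon: [(0, 0) (21.1722, 0) (19.9705, 24.7553) (19.1315, 27) (0, 27)]
7. shoelace: 553.1367

Area of P3's cell: 553.1367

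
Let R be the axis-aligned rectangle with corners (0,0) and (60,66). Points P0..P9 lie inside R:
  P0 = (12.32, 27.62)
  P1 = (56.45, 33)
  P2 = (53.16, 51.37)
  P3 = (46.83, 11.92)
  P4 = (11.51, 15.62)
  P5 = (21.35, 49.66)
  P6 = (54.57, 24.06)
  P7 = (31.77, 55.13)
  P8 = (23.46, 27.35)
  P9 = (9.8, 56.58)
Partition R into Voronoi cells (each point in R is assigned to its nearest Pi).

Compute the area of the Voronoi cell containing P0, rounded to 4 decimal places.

1. box [0,60]×[0,66]: [(0, 0) (60, 0) (60, 66) (0, 66)]
2. ⊥bis P0·P1 via (34.385,30.31): [(0, 0) (38.0802, 0) (30.0339, 66) (0, 66)]  |A|=2247.7656
3. ⊥bis P0·P2 via (32.74,39.495): [(0, 0) (38.0802, 0) (33.4045, 38.3523) (17.3263, 66) (0, 66)]  |A|=2072.0974
4. ⊥bis P0·P3 via (29.575,19.77): [(0, 0) (20.5808, 0) (34.3818, 30.3359) (33.4045, 38.3523) (17.3263, 66) (0, 66)]  |A|=1806.6685
5. ⊥bis P0·P4 via (11.915,21.62): [(0, 22.4243) (29.8654, 20.4083) (34.3818, 30.3359) (33.4045, 38.3523) (17.3263, 66) (0, 66)]  |A|=1261.8033
6. ⊥bis P0·P5 via (16.835,38.64): [(0, 45.5375) (0, 22.4243) (29.8654, 20.4083) (34.3818, 30.3359) (34.2388, 31.5095)]  |A|=569.2228
7. ⊥bis P0·P6 via (33.445,25.84): [(33.9333, 31.6347) (0, 45.5375) (0, 22.4243) (29.8654, 20.4083) (33.697, 28.8305)]  |A|=568.2701
8. ⊥bis P0·P7 via (22.045,41.375): [(33.9333, 31.6347) (0, 45.5375) (0, 22.4243) (29.8654, 20.4083) (33.697, 28.8305)]  |A|=568.2701
9. ⊥bis P0·P8 via (17.89,27.485): [(18.1473, 38.1023) (0, 45.5375) (0, 22.4243) (17.7383, 21.2269)]  |A|=359.637
10. ⊥bis P0·P9 via (11.06,42.1): [(18.1473, 38.1023) (8.8577, 41.9084) (0, 41.1376) (0, 22.4243) (17.7383, 21.2269)]  |A|=340.1506
11. canonical 5-gon: [(18.1473, 38.1023) (8.8577, 41.9084) (0, 41.1376) (0, 22.4243) (17.7383, 21.2269)]
12. shoelace: 340.1506

Area of P0's cell: 340.1506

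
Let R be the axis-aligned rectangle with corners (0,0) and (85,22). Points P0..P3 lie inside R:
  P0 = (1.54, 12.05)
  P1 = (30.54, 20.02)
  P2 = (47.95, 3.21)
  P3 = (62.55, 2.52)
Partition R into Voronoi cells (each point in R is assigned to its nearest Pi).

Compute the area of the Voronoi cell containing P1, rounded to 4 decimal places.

Area of P1's cell: 467.0036

1. box [0,85]×[0,22]: [(0, 0) (85, 0) (85, 22) (0, 22)]
2. ⊥bis P1·P0 via (16.04,16.035): [(20.4469, 0) (85, 0) (85, 22) (14.4007, 22)]  |A|=1486.6773
3. ⊥bis P1·P2 via (39.245,11.615): [(20.4469, 0) (28.0303, 0) (49.2721, 22) (14.4007, 22)]  |A|=467.0036
4. ⊥bis P1·P3 via (46.545,11.27): [(20.4469, 0) (28.0303, 0) (49.2721, 22) (14.4007, 22)]  |A|=467.0036
5. canonical 4-gon: [(20.4469, 0) (28.0303, 0) (49.2721, 22) (14.4007, 22)]
6. shoelace: 467.0036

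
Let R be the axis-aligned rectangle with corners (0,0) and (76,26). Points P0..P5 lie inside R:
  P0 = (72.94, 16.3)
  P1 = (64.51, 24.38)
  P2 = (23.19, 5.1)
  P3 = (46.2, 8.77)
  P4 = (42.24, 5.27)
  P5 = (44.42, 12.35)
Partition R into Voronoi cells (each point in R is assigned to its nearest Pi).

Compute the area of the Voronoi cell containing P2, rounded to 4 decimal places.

Area of P2's cell: 816.6367

1. box [0,76]×[0,26]: [(0, 0) (76, 0) (76, 26) (0, 26)]
2. ⊥bis P2·P0 via (48.065,10.7): [(0, 0) (50.4738, 0) (44.6206, 26) (0, 26)]  |A|=1236.2275
3. ⊥bis P2·P1 via (43.85,14.74): [(0, 0) (50.4738, 0) (50.2372, 1.0513) (38.5961, 26) (0, 26)]  |A|=1161.0756
4. ⊥bis P2·P3 via (34.695,6.935): [(0, 0) (35.8011, 0) (31.6542, 26) (0, 26)]  |A|=876.9191
5. ⊥bis P2·P4 via (32.715,5.185): [(0, 0) (32.7613, 0) (32.5811, 20.1886) (31.6542, 26) (0, 26)]  |A|=846.2341
6. ⊥bis P2·P5 via (33.805,8.725): [(0, 0) (32.7613, 0) (32.6533, 12.0975) (27.9056, 26) (0, 26)]  |A|=816.6367
7. canonical 5-gon: [(0, 0) (32.7613, 0) (32.6533, 12.0975) (27.9056, 26) (0, 26)]
8. shoelace: 816.6367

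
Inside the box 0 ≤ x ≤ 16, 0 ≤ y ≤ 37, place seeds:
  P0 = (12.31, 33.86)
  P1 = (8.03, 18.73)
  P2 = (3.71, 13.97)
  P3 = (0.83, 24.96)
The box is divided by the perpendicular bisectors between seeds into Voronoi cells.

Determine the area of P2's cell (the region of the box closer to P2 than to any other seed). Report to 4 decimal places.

Area of P2's cell: 227.3013

1. box [0,16]×[0,37]: [(0, 0) (16, 0) (16, 37) (0, 37)]
2. ⊥bis P2·P0 via (8.01,23.915): [(0, 27.3783) (0, 0) (16, 0) (16, 20.4603)]  |A|=382.7092
3. ⊥bis P2·P1 via (5.87,16.35): [(0, 21.6774) (0, 0) (16, 0) (16, 7.1564)]  |A|=230.6703
4. ⊥bis P2·P3 via (2.27,19.465): [(2.4002, 19.4991) (0, 18.8701) (0, 0) (16, 0) (16, 7.1564)]  |A|=227.3013
5. canonical 5-gon: [(2.4002, 19.4991) (0, 18.8701) (0, 0) (16, 0) (16, 7.1564)]
6. shoelace: 227.3013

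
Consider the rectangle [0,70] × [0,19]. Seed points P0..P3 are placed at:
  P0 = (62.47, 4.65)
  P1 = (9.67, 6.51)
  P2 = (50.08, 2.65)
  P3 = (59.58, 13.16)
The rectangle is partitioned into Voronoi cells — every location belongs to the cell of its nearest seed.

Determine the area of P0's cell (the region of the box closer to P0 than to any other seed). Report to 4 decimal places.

1. box [0,70]×[0,19]: [(0, 0) (70, 0) (70, 19) (0, 19)]
2. ⊥bis P0·P1 via (36.07,5.58): [(35.8734, 0) (70, 0) (70, 19) (36.5427, 19)]  |A|=642.0463
3. ⊥bis P0·P2 via (56.275,3.65): [(56.8642, 0) (70, 0) (70, 19) (53.7972, 19)]  |A|=278.7169
4. ⊥bis P0·P3 via (61.025,8.905): [(55.7177, 7.1026) (56.8642, 0) (70, 0) (70, 11.9529)]  |A|=132.0071
5. canonical 4-gon: [(55.7177, 7.1026) (56.8642, 0) (70, 0) (70, 11.9529)]
6. shoelace: 132.0071

Area of P0's cell: 132.0071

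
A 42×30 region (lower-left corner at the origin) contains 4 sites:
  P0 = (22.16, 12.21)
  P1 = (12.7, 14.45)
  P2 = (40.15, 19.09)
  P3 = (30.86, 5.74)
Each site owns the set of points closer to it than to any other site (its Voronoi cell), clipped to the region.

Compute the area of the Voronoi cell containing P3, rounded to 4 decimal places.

1. box [0,42]×[0,30]: [(0, 0) (42, 0) (42, 30) (0, 30)]
2. ⊥bis P3·P0 via (26.51,8.975): [(19.8355, 0) (42, 0) (42, 29.8039)]  |A|=330.2945
3. ⊥bis P3·P1 via (21.78,10.095): [(19.8355, 0) (42, 0) (42, 29.8039)]  |A|=330.2945
4. ⊥bis P3·P2 via (35.505,12.415): [(31.2634, 15.3667) (19.8355, 0) (42, 0) (42, 7.8953)]  |A|=212.6818
5. canonical 4-gon: [(31.2634, 15.3667) (19.8355, 0) (42, 0) (42, 7.8953)]
6. shoelace: 212.6818

Area of P3's cell: 212.6818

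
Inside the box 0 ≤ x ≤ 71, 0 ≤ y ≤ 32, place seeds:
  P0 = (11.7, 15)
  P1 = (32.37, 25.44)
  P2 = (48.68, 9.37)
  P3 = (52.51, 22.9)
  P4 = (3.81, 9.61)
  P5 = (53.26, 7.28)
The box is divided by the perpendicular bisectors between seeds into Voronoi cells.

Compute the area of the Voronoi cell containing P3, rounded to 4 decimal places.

1. box [0,71]×[0,32]: [(0, 0) (71, 0) (71, 32) (0, 32)]
2. ⊥bis P3·P0 via (32.105,18.95): [(35.7733, 0) (71, 0) (71, 32) (29.5788, 32)]  |A|=1226.366
3. ⊥bis P3·P1 via (42.44,24.17): [(39.3917, 0) (71, 0) (71, 32) (43.4275, 32)]  |A|=946.8921
4. ⊥bis P3·P2 via (50.595,16.135): [(41.7427, 18.6409) (71, 10.3589) (71, 32) (43.4275, 32)]  |A|=500.7532
5. ⊥bis P3·P4 via (28.16,16.255): [(41.7427, 18.6409) (71, 10.3589) (71, 32) (43.4275, 32)]  |A|=500.7532
6. ⊥bis P3·P5 via (52.885,15.09): [(41.7427, 18.6409) (54.0833, 15.1475) (71, 15.9598) (71, 32) (43.4275, 32)]  |A|=453.3786
7. canonical 5-gon: [(41.7427, 18.6409) (54.0833, 15.1475) (71, 15.9598) (71, 32) (43.4275, 32)]
8. shoelace: 453.3786

Area of P3's cell: 453.3786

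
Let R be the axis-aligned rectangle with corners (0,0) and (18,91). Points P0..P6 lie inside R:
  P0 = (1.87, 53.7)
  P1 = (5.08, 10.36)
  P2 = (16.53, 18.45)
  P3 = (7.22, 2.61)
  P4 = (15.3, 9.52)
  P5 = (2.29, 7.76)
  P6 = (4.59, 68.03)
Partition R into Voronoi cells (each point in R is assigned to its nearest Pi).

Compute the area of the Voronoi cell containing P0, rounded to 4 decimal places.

1. box [0,18]×[0,91]: [(0, 0) (18, 0) (18, 91) (0, 91)]
2. ⊥bis P0·P1 via (3.475,32.03): [(0, 31.7726) (18, 33.1058) (18, 91) (0, 91)]  |A|=1054.0942
3. ⊥bis P0·P2 via (9.2,36.075): [(0, 32.2488) (18, 39.7348) (18, 91) (0, 91)]  |A|=990.1472
4. ⊥bis P0·P3 via (4.545,28.155): [(0, 32.2488) (18, 39.7348) (18, 91) (0, 91)]  |A|=990.1472
5. ⊥bis P0·P4 via (8.585,31.61): [(0, 32.2488) (18, 39.7348) (18, 91) (0, 91)]  |A|=990.1472
6. ⊥bis P0·P5 via (2.08,30.73): [(0, 32.2488) (18, 39.7348) (18, 91) (0, 91)]  |A|=990.1472
7. ⊥bis P0·P6 via (3.23,60.865): [(0, 61.4781) (0, 32.2488) (18, 39.7348) (18, 58.0615)]  |A|=428.0034
8. canonical 4-gon: [(0, 61.4781) (0, 32.2488) (18, 39.7348) (18, 58.0615)]
9. shoelace: 428.0034

Area of P0's cell: 428.0034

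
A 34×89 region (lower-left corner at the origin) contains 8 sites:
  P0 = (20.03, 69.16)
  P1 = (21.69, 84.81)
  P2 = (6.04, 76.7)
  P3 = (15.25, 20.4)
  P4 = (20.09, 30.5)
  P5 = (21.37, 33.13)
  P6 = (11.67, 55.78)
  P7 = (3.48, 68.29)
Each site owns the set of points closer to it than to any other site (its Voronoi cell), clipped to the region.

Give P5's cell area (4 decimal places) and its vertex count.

1. box [0,34]×[0,89]: [(0, 0) (34, 0) (34, 89) (0, 89)]
2. ⊥bis P5·P0 via (20.7,51.145): [(0, 50.3751) (0, 0) (34, 0) (34, 51.6396)]  |A|=1734.2513
3. ⊥bis P5·P1 via (21.53,58.97): [(0, 50.3751) (0, 0) (34, 0) (34, 51.6396)]  |A|=1734.2513
4. ⊥bis P5·P2 via (13.705,54.915): [(0.8969, 50.4085) (0, 50.0929) (0, 0) (34, 0) (34, 51.6396)]  |A|=1734.1248
5. ⊥bis P5·P3 via (18.31,26.765): [(0.8969, 50.4085) (0, 50.0929) (0, 35.5676) (34, 19.222) (34, 51.6396)]  |A|=802.702
6. ⊥bis P5·P4 via (20.73,31.815): [(0.8969, 50.4085) (0, 50.0929) (0, 41.9041) (34, 25.3566) (34, 51.6396)]  |A|=590.6925
7. ⊥bis P5·P6 via (16.52,44.455): [(33.2296, 51.611) (4.9445, 39.4977) (34, 25.3566) (34, 51.6396)]  |A|=386.0949
8. ⊥bis P5·P7 via (12.425,50.71): [(33.2296, 51.611) (4.9445, 39.4977) (34, 25.3566) (34, 51.6396)]  |A|=386.0949
9. canonical 4-gon: [(33.2296, 51.611) (4.9445, 39.4977) (34, 25.3566) (34, 51.6396)]
10. shoelace: 386.0949

Area of P5's cell: 386.0949 (4 vertices)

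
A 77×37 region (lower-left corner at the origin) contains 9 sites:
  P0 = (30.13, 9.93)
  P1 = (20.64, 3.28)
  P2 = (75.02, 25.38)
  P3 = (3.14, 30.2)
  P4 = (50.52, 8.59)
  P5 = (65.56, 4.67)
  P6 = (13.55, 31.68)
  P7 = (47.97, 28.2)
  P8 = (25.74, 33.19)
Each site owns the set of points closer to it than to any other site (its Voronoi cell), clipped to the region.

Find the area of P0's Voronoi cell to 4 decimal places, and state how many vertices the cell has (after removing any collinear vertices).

1. box [0,77]×[0,37]: [(0, 0) (77, 0) (77, 37) (0, 37)]
2. ⊥bis P0·P1 via (25.385,6.605): [(30.0134, 0) (77, 0) (77, 37) (4.0861, 37)]  |A|=2218.1601
3. ⊥bis P0·P2 via (52.575,17.655): [(30.0134, 0) (58.6514, 0) (45.9169, 37) (4.0861, 37)]  |A|=1303.6745
4. ⊥bis P0·P3 via (16.635,20.065): [(16.2822, 19.5953) (30.0134, 0) (58.6514, 0) (45.9169, 37) (29.3535, 37)]  |A|=1083.7882
5. ⊥bis P0·P4 via (40.325,9.26): [(16.2822, 19.5953) (30.0134, 0) (39.7164, 0) (42.148, 37) (29.3535, 37)]  |A|=663.7667
6. ⊥bis P0·P5 via (47.845,7.3): [(16.2822, 19.5953) (30.0134, 0) (39.7164, 0) (42.148, 37) (29.3535, 37)]  |A|=663.7667
7. ⊥bis P0·P6 via (21.84,20.805): [(17.6648, 17.6222) (30.0134, 0) (39.7164, 0) (42.0986, 36.2481)]  |A|=506.15
8. ⊥bis P0·P7 via (39.05,19.065): [(30.5042, 27.4097) (17.6648, 17.6222) (30.0134, 0) (39.7164, 0) (40.8536, 17.3038)]  |A|=401.8276
9. ⊥bis P0·P8 via (27.935,21.56): [(35.1084, 22.9139) (21.1507, 20.2796) (17.6648, 17.6222) (30.0134, 0) (39.7164, 0) (40.8536, 17.3038)]  |A|=364.3877
10. canonical 6-gon: [(35.1084, 22.9139) (21.1507, 20.2796) (17.6648, 17.6222) (30.0134, 0) (39.7164, 0) (40.8536, 17.3038)]
11. shoelace: 364.3877

Area of P0's cell: 364.3877 (6 vertices)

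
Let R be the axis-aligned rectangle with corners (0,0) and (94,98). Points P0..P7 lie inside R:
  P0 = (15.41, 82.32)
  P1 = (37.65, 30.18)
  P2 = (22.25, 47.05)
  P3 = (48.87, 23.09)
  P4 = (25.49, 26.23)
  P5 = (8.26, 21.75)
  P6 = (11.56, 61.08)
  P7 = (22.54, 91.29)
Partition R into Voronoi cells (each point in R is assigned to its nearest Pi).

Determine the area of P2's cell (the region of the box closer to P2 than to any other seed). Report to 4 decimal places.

Area of P2's cell: 936.3658

1. box [0,94]×[0,98]: [(0, 0) (94, 0) (94, 98) (0, 98)]
2. ⊥bis P2·P0 via (18.83,64.685): [(0, 61.0333) (0, 0) (94, 0) (94, 79.2629)]  |A|=6593.9194
3. ⊥bis P2·P1 via (29.95,38.615): [(69.2118, 74.4557) (0, 61.0333) (0, 11.2748)]  |A|=1721.9384
4. ⊥bis P2·P3 via (35.56,35.07): [(69.2118, 74.4557) (0, 61.0333) (0, 11.2748)]  |A|=1721.9384
5. ⊥bis P2·P4 via (23.87,36.64): [(28.5913, 37.3747) (69.2118, 74.4557) (0, 61.0333) (0, 32.9254)]  |A|=1412.4284
6. ⊥bis P2·P5 via (15.255,34.4): [(13.9858, 35.1018) (28.5913, 37.3747) (69.2118, 74.4557) (0, 61.0333) (0, 42.8355)]  |A|=1343.128
7. ⊥bis P2·P6 via (16.905,54.065): [(1.2556, 42.1411) (13.9858, 35.1018) (28.5913, 37.3747) (69.2118, 74.4557) (34.9447, 67.8102)]  |A|=997.3586
8. ⊥bis P2·P7 via (22.395,69.17): [(1.2556, 42.1411) (13.9858, 35.1018) (28.5913, 37.3747) (63.1291, 68.903) (41.317, 69.046) (34.9447, 67.8102)]  |A|=936.3658
9. canonical 6-gon: [(1.2556, 42.1411) (13.9858, 35.1018) (28.5913, 37.3747) (63.1291, 68.903) (41.317, 69.046) (34.9447, 67.8102)]
10. shoelace: 936.3658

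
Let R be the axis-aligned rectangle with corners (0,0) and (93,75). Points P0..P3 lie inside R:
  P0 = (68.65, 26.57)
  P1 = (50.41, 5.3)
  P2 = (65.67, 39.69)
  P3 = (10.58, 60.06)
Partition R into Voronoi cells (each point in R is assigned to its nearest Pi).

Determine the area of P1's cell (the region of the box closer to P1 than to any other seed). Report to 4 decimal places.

1. box [0,93]×[0,75]: [(0, 0) (93, 0) (93, 75) (0, 75)]
2. ⊥bis P1·P0 via (59.53,15.935): [(0, 66.9847) (0, 0) (78.1121, 0)]  |A|=2616.1578
3. ⊥bis P1·P2 via (58.04,22.495): [(45.2751, 28.1592) (0, 48.2493) (0, 0) (78.1121, 0)]  |A|=2192.0339
4. ⊥bis P1·P3 via (30.495,32.68): [(45.2751, 28.1592) (32.235, 33.9456) (0, 10.4993) (0, 0) (78.1121, 0)]  |A|=1583.5989
5. canonical 5-gon: [(45.2751, 28.1592) (32.235, 33.9456) (0, 10.4993) (0, 0) (78.1121, 0)]
6. shoelace: 1583.5989

Area of P1's cell: 1583.5989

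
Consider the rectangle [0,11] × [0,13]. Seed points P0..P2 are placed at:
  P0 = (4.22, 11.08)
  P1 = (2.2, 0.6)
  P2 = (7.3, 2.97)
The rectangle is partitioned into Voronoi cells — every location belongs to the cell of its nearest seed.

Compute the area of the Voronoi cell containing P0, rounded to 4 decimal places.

1. box [0,11]×[0,13]: [(0, 0) (11, 0) (11, 13) (0, 13)]
2. ⊥bis P0·P1 via (3.21,5.84): [(0, 6.4587) (11, 4.3385) (11, 13) (0, 13)]  |A|=83.6153
3. ⊥bis P0·P2 via (5.76,7.025): [(0, 6.4587) (2.8317, 5.9129) (11, 9.015) (11, 13) (0, 13)]  |A|=64.5157
4. canonical 5-gon: [(0, 6.4587) (2.8317, 5.9129) (11, 9.015) (11, 13) (0, 13)]
5. shoelace: 64.5157

Area of P0's cell: 64.5157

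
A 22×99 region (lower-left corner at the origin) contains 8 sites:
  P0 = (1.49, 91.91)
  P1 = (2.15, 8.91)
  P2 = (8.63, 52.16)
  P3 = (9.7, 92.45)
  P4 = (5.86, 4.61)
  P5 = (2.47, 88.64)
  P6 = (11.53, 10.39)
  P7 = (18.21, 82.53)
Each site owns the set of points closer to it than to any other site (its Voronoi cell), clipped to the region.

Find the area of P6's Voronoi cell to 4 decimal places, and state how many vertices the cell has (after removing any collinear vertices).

Area of P6's cell: 470.1536 (5 vertices)

1. box [0,22]×[0,99]: [(0, 0) (22, 0) (22, 99) (0, 99)]
2. ⊥bis P6·P0 via (6.51,51.15): [(0, 50.3482) (0, 0) (22, 0) (22, 53.0577)]  |A|=1137.4657
3. ⊥bis P6·P1 via (6.84,9.65): [(0.4106, 50.3988) (8.3626, 0) (22, 0) (22, 53.0577)]  |A|=916.3979
4. ⊥bis P6·P2 via (10.08,31.275): [(3.5, 30.8182) (8.3626, 0) (22, 0) (22, 32.1026)]  |A|=507.0881
5. ⊥bis P6·P3 via (10.615,51.42): [(3.5, 30.8182) (8.3626, 0) (22, 0) (22, 32.1026)]  |A|=507.0881
6. ⊥bis P6·P4 via (8.695,7.5): [(3.5, 30.8182) (6.9017, 9.2592) (16.3405, 0) (22, 0) (22, 32.1026)]  |A|=470.1536
7. ⊥bis P6·P5 via (7,49.515): [(3.5, 30.8182) (6.9017, 9.2592) (16.3405, 0) (22, 0) (22, 32.1026)]  |A|=470.1536
8. ⊥bis P6·P7 via (14.87,46.46): [(3.5, 30.8182) (6.9017, 9.2592) (16.3405, 0) (22, 0) (22, 32.1026)]  |A|=470.1536
9. canonical 5-gon: [(3.5, 30.8182) (6.9017, 9.2592) (16.3405, 0) (22, 0) (22, 32.1026)]
10. shoelace: 470.1536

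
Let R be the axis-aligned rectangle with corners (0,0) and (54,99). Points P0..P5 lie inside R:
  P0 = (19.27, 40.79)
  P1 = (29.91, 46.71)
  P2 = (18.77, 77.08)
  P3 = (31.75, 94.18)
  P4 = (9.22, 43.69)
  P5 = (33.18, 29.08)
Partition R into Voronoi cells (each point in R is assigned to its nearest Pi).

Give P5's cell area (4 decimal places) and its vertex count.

Area of P5's cell: 1597.2325 (6 vertices)

1. box [0,54]×[0,99]: [(0, 0) (54, 0) (54, 99) (0, 99)]
2. ⊥bis P5·P0 via (26.225,34.935): [(0, 3.783) (0, 0) (54, 0) (54, 67.9282)]  |A|=1936.2025
3. ⊥bis P5·P1 via (31.545,37.895): [(28.1935, 37.2734) (0, 3.783) (0, 0) (54, 0) (54, 42.0599)]  |A|=1602.4185
4. ⊥bis P5·P2 via (25.975,53.08): [(28.1935, 37.2734) (0, 3.783) (0, 0) (54, 0) (54, 42.0599)]  |A|=1602.4185
5. ⊥bis P5·P3 via (32.465,61.63): [(28.1935, 37.2734) (0, 3.783) (0, 0) (54, 0) (54, 42.0599)]  |A|=1602.4185
6. ⊥bis P5·P4 via (21.2,36.385): [(28.1935, 37.2734) (4.7897, 9.4726) (0, 1.6176) (0, 0) (54, 0) (54, 42.0599)]  |A|=1597.2325
7. canonical 6-gon: [(28.1935, 37.2734) (4.7897, 9.4726) (0, 1.6176) (0, 0) (54, 0) (54, 42.0599)]
8. shoelace: 1597.2325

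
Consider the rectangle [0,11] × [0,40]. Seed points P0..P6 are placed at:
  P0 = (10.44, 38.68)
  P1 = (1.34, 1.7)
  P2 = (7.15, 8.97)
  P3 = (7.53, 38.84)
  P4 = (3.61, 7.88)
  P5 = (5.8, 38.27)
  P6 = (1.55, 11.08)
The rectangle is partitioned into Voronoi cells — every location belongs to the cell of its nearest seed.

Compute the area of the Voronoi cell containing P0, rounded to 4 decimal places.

1. box [0,11]×[0,40]: [(0, 0) (11, 0) (11, 40) (0, 40)]
2. ⊥bis P0·P1 via (5.89,20.19): [(0, 21.6394) (11, 18.9325) (11, 40) (0, 40)]  |A|=216.8543
3. ⊥bis P0·P2 via (8.795,23.825): [(0, 24.7989) (11, 23.5808) (11, 40) (0, 40)]  |A|=173.9113
4. ⊥bis P0·P3 via (8.985,38.76): [(8.1677, 23.8945) (11, 23.5808) (11, 40) (9.0532, 40)]  |A|=38.9297
5. ⊥bis P0·P4 via (7.025,23.28): [(8.1677, 23.8945) (11, 23.5808) (11, 40) (9.0532, 40)]  |A|=38.9297
6. ⊥bis P0·P5 via (8.12,38.475): [(8.6436, 32.5499) (9.4206, 23.7557) (11, 23.5808) (11, 40) (9.0532, 40)]  |A|=33.4742
7. ⊥bis P0·P6 via (5.995,24.88): [(8.6436, 32.5499) (9.4187, 23.7772) (9.5194, 23.7448) (11, 23.5808) (11, 40) (9.0532, 40)]  |A|=33.4731
8. canonical 6-gon: [(8.6436, 32.5499) (9.4187, 23.7772) (9.5194, 23.7448) (11, 23.5808) (11, 40) (9.0532, 40)]
9. shoelace: 33.4731

Area of P0's cell: 33.4731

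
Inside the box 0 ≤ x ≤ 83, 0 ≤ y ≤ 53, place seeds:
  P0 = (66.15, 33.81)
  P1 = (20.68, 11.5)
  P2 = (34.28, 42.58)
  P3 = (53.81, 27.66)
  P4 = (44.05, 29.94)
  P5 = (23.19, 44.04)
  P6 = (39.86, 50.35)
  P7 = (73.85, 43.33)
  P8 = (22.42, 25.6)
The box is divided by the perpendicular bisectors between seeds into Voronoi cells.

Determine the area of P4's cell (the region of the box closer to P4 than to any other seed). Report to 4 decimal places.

Area of P4's cell: 372.4133

1. box [0,83]×[0,53]: [(0, 0) (83, 0) (83, 53) (0, 53)]
2. ⊥bis P4·P0 via (55.1,31.875): [(0, 0) (60.6817, 0) (51.4007, 53) (0, 53)]  |A|=2970.1854
3. ⊥bis P4·P1 via (32.365,20.72): [(48.714, 0) (60.6817, 0) (51.4007, 53) (6.8946, 53)]  |A|=1496.5566
4. ⊥bis P4·P2 via (39.165,36.26): [(27.3246, 27.108) (48.714, 0) (60.6817, 0) (52.524, 46.5857)]  |A|=828.6236
5. ⊥bis P4·P3 via (48.93,28.8): [(27.3246, 27.108) (43.6897, 6.3677) (52.7643, 45.2134) (52.524, 46.5857)]  |A|=431.5938
6. ⊥bis P4·P5 via (33.62,36.99): [(27.3246, 27.108) (43.6897, 6.3677) (52.7643, 45.2134) (52.524, 46.5857)]  |A|=431.5938
7. ⊥bis P4·P6 via (41.955,40.145): [(45, 40.7701) (27.3246, 27.108) (43.6897, 6.3677) (52.0651, 42.2205)]  |A|=415.6668
8. ⊥bis P4·P7 via (58.95,36.635): [(45, 40.7701) (27.3246, 27.108) (43.6897, 6.3677) (52.0651, 42.2205)]  |A|=415.6668
9. ⊥bis P4·P8 via (33.235,27.77): [(45, 40.7701) (32.5564, 31.1519) (35.4286, 16.8373) (43.6897, 6.3677) (52.0651, 42.2205)]  |A|=372.4133
10. canonical 5-gon: [(45, 40.7701) (32.5564, 31.1519) (35.4286, 16.8373) (43.6897, 6.3677) (52.0651, 42.2205)]
11. shoelace: 372.4133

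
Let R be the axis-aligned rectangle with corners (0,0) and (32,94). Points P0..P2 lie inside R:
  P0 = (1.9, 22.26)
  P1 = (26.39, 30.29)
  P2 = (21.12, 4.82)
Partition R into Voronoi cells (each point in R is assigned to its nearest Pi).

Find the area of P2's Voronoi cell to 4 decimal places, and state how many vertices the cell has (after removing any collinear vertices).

1. box [0,32]×[0,94]: [(0, 0) (32, 0) (32, 94) (0, 94)]
2. ⊥bis P2·P0 via (11.51,13.54): [(0, 0.8552) (0, 0) (32, 0) (32, 36.1213)]  |A|=591.6246
3. ⊥bis P2·P1 via (23.755,17.555): [(16.5129, 19.0535) (0, 0.8552) (0, 0) (32, 0) (32, 15.849)]  |A|=434.6448
4. canonical 5-gon: [(16.5129, 19.0535) (0, 0.8552) (0, 0) (32, 0) (32, 15.849)]
5. shoelace: 434.6448

Area of P2's cell: 434.6448 (5 vertices)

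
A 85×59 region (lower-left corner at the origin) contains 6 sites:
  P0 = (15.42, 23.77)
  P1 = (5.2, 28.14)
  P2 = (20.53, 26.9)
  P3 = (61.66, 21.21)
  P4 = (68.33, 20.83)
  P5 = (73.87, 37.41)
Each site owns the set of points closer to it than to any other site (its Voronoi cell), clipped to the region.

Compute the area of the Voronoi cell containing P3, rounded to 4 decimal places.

1. box [0,85]×[0,59]: [(0, 0) (85, 0) (85, 59) (0, 59)]
2. ⊥bis P3·P0 via (38.54,22.49): [(37.2949, 0) (85, 0) (85, 59) (40.5613, 59)]  |A|=2718.2423
3. ⊥bis P3·P1 via (33.43,24.675): [(37.2949, 0) (85, 0) (85, 59) (40.5613, 59)]  |A|=2718.2423
4. ⊥bis P3·P2 via (41.095,24.055): [(37.7672, 0) (85, 0) (85, 59) (45.9294, 59)]  |A|=2545.952
5. ⊥bis P3·P4 via (64.995,21.02): [(37.7672, 0) (63.7975, 0) (67.1588, 59) (45.9294, 59)]  |A|=1394.161
6. ⊥bis P3·P5 via (67.765,29.31): [(44.2716, 47.0171) (37.7672, 0) (63.7975, 0) (65.5619, 30.9705)]  |A|=955.7751
7. canonical 4-gon: [(44.2716, 47.0171) (37.7672, 0) (63.7975, 0) (65.5619, 30.9705)]
8. shoelace: 955.7751

Area of P3's cell: 955.7751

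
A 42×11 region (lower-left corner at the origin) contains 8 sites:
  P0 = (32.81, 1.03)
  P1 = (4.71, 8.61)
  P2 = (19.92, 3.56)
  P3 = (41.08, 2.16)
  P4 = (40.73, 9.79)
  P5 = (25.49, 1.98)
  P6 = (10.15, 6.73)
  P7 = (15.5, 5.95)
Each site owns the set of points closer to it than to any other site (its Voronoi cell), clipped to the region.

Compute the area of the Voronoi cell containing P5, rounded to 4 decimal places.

Area of P5's cell: 68.0799

1. box [0,42]×[0,11]: [(0, 0) (42, 0) (42, 11) (0, 11)]
2. ⊥bis P5·P0 via (29.15,1.505): [(0, 0) (28.9547, 0) (30.3823, 11) (0, 11)]  |A|=326.3532
3. ⊥bis P5·P1 via (15.1,5.295): [(13.4106, 0) (28.9547, 0) (30.3823, 11) (16.9202, 11)]  |A|=159.5338
4. ⊥bis P5·P2 via (22.705,2.77): [(21.9193, 0) (28.9547, 0) (30.3823, 11) (25.0395, 11)]  |A|=68.0799
5. ⊥bis P5·P3 via (33.285,2.07): [(21.9193, 0) (28.9547, 0) (30.3823, 11) (25.0395, 11)]  |A|=68.0799
6. ⊥bis P5·P4 via (33.11,5.885): [(21.9193, 0) (28.9547, 0) (30.3823, 11) (25.0395, 11)]  |A|=68.0799
7. ⊥bis P5·P6 via (17.82,4.355): [(21.9193, 0) (28.9547, 0) (30.3823, 11) (25.0395, 11)]  |A|=68.0799
8. ⊥bis P5·P7 via (20.495,3.965): [(21.9193, 0) (28.9547, 0) (30.3823, 11) (25.0395, 11)]  |A|=68.0799
9. canonical 4-gon: [(21.9193, 0) (28.9547, 0) (30.3823, 11) (25.0395, 11)]
10. shoelace: 68.0799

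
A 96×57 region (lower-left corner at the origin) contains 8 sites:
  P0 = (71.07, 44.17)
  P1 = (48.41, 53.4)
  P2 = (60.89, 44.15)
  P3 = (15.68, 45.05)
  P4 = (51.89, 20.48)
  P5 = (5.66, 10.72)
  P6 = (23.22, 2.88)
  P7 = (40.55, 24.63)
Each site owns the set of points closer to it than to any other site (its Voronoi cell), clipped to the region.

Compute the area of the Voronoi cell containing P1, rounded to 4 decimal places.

Area of P1's cell: 377.5238

1. box [0,96]×[0,57]: [(0, 0) (96, 0) (96, 57) (0, 57)]
2. ⊥bis P1·P0 via (59.74,48.785): [(0, 0) (39.8686, 0) (63.0862, 57) (0, 57)]  |A|=2934.2117
3. ⊥bis P1·P2 via (54.65,48.775): [(0, 0) (18.4987, 0) (60.7463, 57) (0, 57)]  |A|=2258.48
4. ⊥bis P1·P3 via (32.045,49.225): [(37.9187, 26.2014) (60.7463, 57) (30.0615, 57)]  |A|=472.525
5. ⊥bis P1·P4 via (50.15,36.94): [(35.5723, 35.399) (45.5149, 36.45) (60.7463, 57) (30.0615, 57)]  |A|=425.5676
6. ⊥bis P1·P5 via (27.035,32.06): [(35.5723, 35.399) (45.5149, 36.45) (60.7463, 57) (30.0615, 57)]  |A|=425.5676
7. ⊥bis P1·P6 via (35.815,28.14): [(35.5723, 35.399) (45.5149, 36.45) (60.7463, 57) (30.0615, 57)]  |A|=425.5676
8. ⊥bis P1·P7 via (44.48,39.015): [(33.9133, 41.9018) (46.9216, 38.3479) (60.7463, 57) (30.0615, 57)]  |A|=377.5238
9. canonical 4-gon: [(33.9133, 41.9018) (46.9216, 38.3479) (60.7463, 57) (30.0615, 57)]
10. shoelace: 377.5238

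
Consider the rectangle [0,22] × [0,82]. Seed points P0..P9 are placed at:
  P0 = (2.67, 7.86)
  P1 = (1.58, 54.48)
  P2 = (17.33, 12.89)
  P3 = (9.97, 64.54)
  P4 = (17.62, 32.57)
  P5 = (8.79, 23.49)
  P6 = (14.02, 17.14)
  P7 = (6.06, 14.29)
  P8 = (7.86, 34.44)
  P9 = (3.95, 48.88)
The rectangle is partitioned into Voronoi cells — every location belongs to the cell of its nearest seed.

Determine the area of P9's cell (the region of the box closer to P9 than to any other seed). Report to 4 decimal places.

Area of P9's cell: 202.9485

1. box [0,22]×[0,82]: [(0, 0) (22, 0) (22, 82) (0, 82)]
2. ⊥bis P9·P0 via (3.31,28.37): [(0, 28.4733) (22, 27.7868) (22, 82) (0, 82)]  |A|=1185.1391
3. ⊥bis P9·P1 via (2.765,51.68): [(0, 50.5098) (0, 28.4733) (22, 27.7868) (22, 59.8205)]  |A|=594.7729
4. ⊥bis P9·P2 via (10.64,30.885): [(0, 50.5098) (0, 28.4733) (3.8313, 28.3537) (22, 35.1083) (22, 59.8205)]  |A|=528.2617
5. ⊥bis P9·P3 via (6.96,56.71): [(10.9898, 55.1609) (0, 50.5098) (0, 28.4733) (3.8313, 28.3537) (22, 35.1083) (22, 50.9283)]  |A|=479.3094
6. ⊥bis P9·P4 via (10.785,40.725): [(10.9898, 55.1609) (0, 50.5098) (0, 31.6857) (22, 50.1247) (22, 50.9283)]  |A|=264.7671
7. ⊥bis P9·P5 via (6.37,36.185): [(10.9898, 55.1609) (0, 50.5098) (0, 34.9707) (5.0733, 35.9378) (22, 50.1247) (22, 50.9283)]  |A|=256.4341
8. ⊥bis P9·P6 via (8.985,33.01): [(10.9898, 55.1609) (0, 50.5098) (0, 34.9707) (5.0733, 35.9378) (22, 50.1247) (22, 50.9283)]  |A|=256.4341
9. ⊥bis P9·P7 via (5.005,31.585): [(10.9898, 55.1609) (0, 50.5098) (0, 34.9707) (5.0733, 35.9378) (22, 50.1247) (22, 50.9283)]  |A|=256.4341
10. ⊥bis P9·P8 via (5.905,41.66): [(10.9898, 55.1609) (0, 50.5098) (0, 40.0611) (14.762, 44.0583) (22, 50.1247) (22, 50.9283)]  |A|=202.9485
11. canonical 6-gon: [(10.9898, 55.1609) (0, 50.5098) (0, 40.0611) (14.762, 44.0583) (22, 50.1247) (22, 50.9283)]
12. shoelace: 202.9485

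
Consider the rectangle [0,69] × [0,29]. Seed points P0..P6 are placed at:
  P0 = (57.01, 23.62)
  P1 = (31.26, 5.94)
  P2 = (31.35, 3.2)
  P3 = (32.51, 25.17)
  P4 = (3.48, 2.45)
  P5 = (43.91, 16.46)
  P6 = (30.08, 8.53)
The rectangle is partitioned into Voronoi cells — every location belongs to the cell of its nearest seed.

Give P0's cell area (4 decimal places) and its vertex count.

Area of P0's cell: 449.8489 (4 vertices)

1. box [0,69]×[0,29]: [(0, 0) (69, 0) (69, 29) (0, 29)]
2. ⊥bis P0·P1 via (44.135,14.78): [(54.283, 0) (69, 0) (69, 29) (34.3715, 29)]  |A|=715.5098
3. ⊥bis P0·P2 via (44.18,13.41): [(50.7076, 5.2073) (54.8516, 0) (69, 0) (69, 29) (34.3715, 29)]  |A|=714.0294
4. ⊥bis P0·P3 via (44.76,24.395): [(44.1503, 14.7577) (50.7076, 5.2073) (54.8516, 0) (69, 0) (69, 29) (45.0513, 29)]  |A|=637.977
5. ⊥bis P0·P4 via (30.245,13.035): [(44.1503, 14.7577) (50.7076, 5.2073) (54.8516, 0) (69, 0) (69, 29) (45.0513, 29)]  |A|=637.977
6. ⊥bis P0·P5 via (50.46,20.04): [(61.4132, 0) (69, 0) (69, 29) (45.5628, 29)]  |A|=449.8489
7. ⊥bis P0·P6 via (43.545,16.075): [(61.4132, 0) (69, 0) (69, 29) (45.5628, 29)]  |A|=449.8489
8. canonical 4-gon: [(61.4132, 0) (69, 0) (69, 29) (45.5628, 29)]
9. shoelace: 449.8489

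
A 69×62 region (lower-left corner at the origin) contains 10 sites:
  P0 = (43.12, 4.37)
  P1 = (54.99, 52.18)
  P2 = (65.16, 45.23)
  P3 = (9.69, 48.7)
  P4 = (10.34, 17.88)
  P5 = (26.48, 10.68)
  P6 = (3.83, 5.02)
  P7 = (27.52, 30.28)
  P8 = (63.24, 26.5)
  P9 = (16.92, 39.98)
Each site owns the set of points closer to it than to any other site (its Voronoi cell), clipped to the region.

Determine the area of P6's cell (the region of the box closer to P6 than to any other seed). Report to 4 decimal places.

Area of P6's cell: 177.4121

1. box [0,69]×[0,62]: [(0, 0) (69, 0) (69, 62) (0, 62)]
2. ⊥bis P6·P0 via (23.475,4.695): [(0, 0) (23.3973, 0) (24.423, 62) (0, 62)]  |A|=1482.4312
3. ⊥bis P6·P1 via (29.41,28.6): [(0, 60.5045) (0, 0) (23.3973, 0) (23.9681, 34.5034)]  |A|=1128.734
4. ⊥bis P6·P2 via (34.495,25.125): [(0, 60.5045) (0, 0) (23.3973, 0) (23.9681, 34.5034)]  |A|=1128.734
5. ⊥bis P6·P3 via (6.76,26.86): [(0, 27.7669) (0, 0) (23.3973, 0) (23.8039, 24.5734)]  |A|=617.9562
6. ⊥bis P6·P4 via (7.085,11.45): [(0, 15.0366) (0, 0) (23.3973, 0) (23.4497, 3.1658)]  |A|=213.3378
7. ⊥bis P6·P5 via (15.155,7.85): [(15.2938, 7.2945) (0, 15.0366) (0, 0) (17.1166, 0)]  |A|=177.4121
8. ⊥bis P6·P7 via (15.675,17.65): [(15.2938, 7.2945) (0, 15.0366) (0, 0) (17.1166, 0)]  |A|=177.4121
9. ⊥bis P6·P8 via (33.535,15.76): [(15.2938, 7.2945) (0, 15.0366) (0, 0) (17.1166, 0)]  |A|=177.4121
10. ⊥bis P6·P9 via (10.375,22.5): [(15.2938, 7.2945) (0, 15.0366) (0, 0) (17.1166, 0)]  |A|=177.4121
11. canonical 4-gon: [(15.2938, 7.2945) (0, 15.0366) (0, 0) (17.1166, 0)]
12. shoelace: 177.4121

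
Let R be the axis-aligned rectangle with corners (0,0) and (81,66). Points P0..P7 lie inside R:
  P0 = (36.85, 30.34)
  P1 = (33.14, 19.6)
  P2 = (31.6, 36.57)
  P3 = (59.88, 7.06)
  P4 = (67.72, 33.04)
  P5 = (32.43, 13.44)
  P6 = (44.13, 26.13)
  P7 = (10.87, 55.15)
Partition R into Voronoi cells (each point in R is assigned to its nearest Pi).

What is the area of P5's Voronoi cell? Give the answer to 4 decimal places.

Area of P5's cell: 798.6740

1. box [0,81]×[0,66]: [(0, 0) (81, 0) (81, 66) (0, 66)]
2. ⊥bis P5·P0 via (34.64,21.89): [(0, 30.9497) (0, 0) (81, 0) (81, 9.7651)]  |A|=1648.9482
3. ⊥bis P5·P1 via (32.785,16.52): [(72.8124, 11.9065) (0, 20.2988) (0, 0) (81, 0) (81, 9.7651)]  |A|=1261.1894
4. ⊥bis P5·P2 via (32.015,25.005): [(72.8124, 11.9065) (0, 20.2988) (0, 0) (81, 0) (81, 9.7651)]  |A|=1261.1894
5. ⊥bis P5·P3 via (46.155,10.25): [(47.2254, 14.8556) (0, 20.2988) (0, 0) (43.7727, 0)]  |A|=804.4443
6. ⊥bis P5·P4 via (50.075,23.24): [(47.2254, 14.8556) (0, 20.2988) (0, 0) (43.7727, 0)]  |A|=804.4443
7. ⊥bis P5·P6 via (38.28,19.785): [(46.5903, 12.123) (43.1123, 15.3297) (0, 20.2988) (0, 0) (43.7727, 0)]  |A|=798.674
8. ⊥bis P5·P7 via (21.65,34.295): [(46.5903, 12.123) (43.1123, 15.3297) (0, 20.2988) (0, 0) (43.7727, 0)]  |A|=798.674
9. canonical 5-gon: [(46.5903, 12.123) (43.1123, 15.3297) (0, 20.2988) (0, 0) (43.7727, 0)]
10. shoelace: 798.674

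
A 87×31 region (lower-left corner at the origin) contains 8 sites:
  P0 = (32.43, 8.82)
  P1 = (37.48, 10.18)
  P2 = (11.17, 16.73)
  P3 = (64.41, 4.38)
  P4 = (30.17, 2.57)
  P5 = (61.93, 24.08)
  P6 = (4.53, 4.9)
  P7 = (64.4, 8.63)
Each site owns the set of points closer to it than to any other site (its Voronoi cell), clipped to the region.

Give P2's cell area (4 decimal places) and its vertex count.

Area of P2's cell: 520.5965 (5 vertices)

1. box [0,87]×[0,31]: [(0, 0) (87, 0) (87, 31) (0, 31)]
2. ⊥bis P2·P0 via (21.8,12.775): [(0, 0) (17.0469, 0) (28.5808, 31) (0, 31)]  |A|=707.2298
3. ⊥bis P2·P1 via (24.325,13.455): [(0, 0) (17.0469, 0) (28.5808, 31) (0, 31)]  |A|=707.2298
4. ⊥bis P2·P3 via (37.79,10.555): [(0, 0) (17.0469, 0) (28.5808, 31) (0, 31)]  |A|=707.2298
5. ⊥bis P2·P4 via (20.67,9.65): [(0, 0) (13.4782, 0) (20.6047, 9.5624) (28.5808, 31) (0, 31)]  |A|=690.167
6. ⊥bis P2·P5 via (36.55,20.405): [(0, 0) (13.4782, 0) (20.6047, 9.5624) (28.5808, 31) (0, 31)]  |A|=690.167
7. ⊥bis P2·P6 via (7.85,10.815): [(0, 15.2211) (17.5011, 5.398) (20.6047, 9.5624) (28.5808, 31) (0, 31)]  |A|=520.5965
8. ⊥bis P2·P7 via (37.785,12.68): [(0, 15.2211) (17.5011, 5.398) (20.6047, 9.5624) (28.5808, 31) (0, 31)]  |A|=520.5965
9. canonical 5-gon: [(0, 15.2211) (17.5011, 5.398) (20.6047, 9.5624) (28.5808, 31) (0, 31)]
10. shoelace: 520.5965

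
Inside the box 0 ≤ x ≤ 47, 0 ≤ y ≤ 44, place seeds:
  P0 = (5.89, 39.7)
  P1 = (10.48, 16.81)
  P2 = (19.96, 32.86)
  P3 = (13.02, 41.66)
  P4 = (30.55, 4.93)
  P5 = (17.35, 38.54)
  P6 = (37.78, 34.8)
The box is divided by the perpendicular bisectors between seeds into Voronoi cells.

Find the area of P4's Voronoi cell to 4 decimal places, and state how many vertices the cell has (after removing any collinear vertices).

Area of P4's cell: 519.2388 (5 vertices)

1. box [0,47]×[0,44]: [(0, 0) (47, 0) (47, 44) (0, 44)]
2. ⊥bis P4·P0 via (18.22,22.315): [(0, 9.3928) (0, 0) (47, 0) (47, 42.7267)]  |A|=1224.808
3. ⊥bis P4·P1 via (20.515,10.87): [(33.8523, 33.4019) (14.0807, 0) (47, 0) (47, 42.7267)]  |A|=830.6626
4. ⊥bis P4·P2 via (25.255,18.895): [(25.2682, 18.9) (14.0807, 0) (47, 0) (47, 27.1399)]  |A|=605.9865
5. ⊥bis P4·P3 via (21.785,23.295): [(25.2682, 18.9) (14.0807, 0) (47, 0) (47, 27.1399)]  |A|=605.9865
6. ⊥bis P4·P5 via (23.95,21.735): [(25.2682, 18.9) (14.0807, 0) (47, 0) (47, 27.1399)]  |A|=605.9865
7. ⊥bis P4·P6 via (34.165,19.865): [(30.2882, 20.8034) (25.2682, 18.9) (14.0807, 0) (47, 0) (47, 16.7583)]  |A|=519.2388
8. canonical 5-gon: [(30.2882, 20.8034) (25.2682, 18.9) (14.0807, 0) (47, 0) (47, 16.7583)]
9. shoelace: 519.2388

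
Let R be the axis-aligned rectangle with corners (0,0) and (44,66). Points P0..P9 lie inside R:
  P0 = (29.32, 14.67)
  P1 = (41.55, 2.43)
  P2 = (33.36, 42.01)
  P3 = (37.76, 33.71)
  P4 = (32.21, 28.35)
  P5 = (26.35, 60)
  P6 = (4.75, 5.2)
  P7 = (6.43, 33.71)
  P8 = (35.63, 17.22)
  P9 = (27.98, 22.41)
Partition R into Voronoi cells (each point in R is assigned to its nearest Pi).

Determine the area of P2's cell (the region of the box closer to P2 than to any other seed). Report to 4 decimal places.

1. box [0,44]×[0,66]: [(0, 0) (44, 0) (44, 66) (0, 66)]
2. ⊥bis P2·P0 via (31.34,28.34): [(0, 32.9711) (44, 26.4692) (44, 66) (0, 66)]  |A|=1596.3129
3. ⊥bis P2·P1 via (37.455,22.22): [(0, 32.9711) (44, 26.4692) (44, 66) (0, 66)]  |A|=1596.3129
4. ⊥bis P2·P3 via (35.56,37.86): [(0, 32.9711) (20.5965, 29.9276) (44, 42.3342) (44, 66) (0, 66)]  |A|=1410.6651
5. ⊥bis P2·P4 via (32.785,35.18): [(0, 37.9401) (30.8171, 35.3457) (44, 42.3342) (44, 66) (0, 66)]  |A|=1262.7495
6. ⊥bis P2·P5 via (29.855,51.005): [(0, 39.3717) (0, 37.9401) (30.8171, 35.3457) (44, 42.3342) (44, 56.5168)]  |A|=468.2949
7. ⊥bis P2·P6 via (19.055,23.605): [(0, 39.3717) (0, 38.4152) (0.6855, 37.8824) (30.8171, 35.3457) (44, 42.3342) (44, 56.5168)]  |A|=468.1321
8. ⊥bis P2·P7 via (19.895,37.86): [(17.3459, 46.1307) (20.3996, 36.2227) (30.8171, 35.3457) (44, 42.3342) (44, 56.5168)]  |A|=357.4412
9. ⊥bis P2·P8 via (34.495,29.615): [(17.3459, 46.1307) (20.3996, 36.2227) (30.8171, 35.3457) (44, 42.3342) (44, 56.5168)]  |A|=357.4412
10. ⊥bis P2·P9 via (30.67,32.21): [(17.3459, 46.1307) (20.3996, 36.2227) (30.8171, 35.3457) (44, 42.3342) (44, 56.5168)]  |A|=357.4412
11. canonical 5-gon: [(17.3459, 46.1307) (20.3996, 36.2227) (30.8171, 35.3457) (44, 42.3342) (44, 56.5168)]
12. shoelace: 357.4412

Area of P2's cell: 357.4412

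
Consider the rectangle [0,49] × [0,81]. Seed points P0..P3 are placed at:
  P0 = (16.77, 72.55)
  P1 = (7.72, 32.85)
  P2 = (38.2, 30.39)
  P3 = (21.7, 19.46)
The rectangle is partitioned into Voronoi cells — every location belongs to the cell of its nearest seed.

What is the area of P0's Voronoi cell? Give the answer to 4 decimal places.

Area of P0's cell: 1301.4808

1. box [0,49]×[0,81]: [(0, 0) (49, 0) (49, 81) (0, 81)]
2. ⊥bis P0·P1 via (12.245,52.7): [(0, 55.4914) (49, 44.3213) (49, 81) (0, 81)]  |A|=1523.5887
3. ⊥bis P0·P2 via (27.485,51.47): [(0, 55.4914) (24.437, 49.9207) (49, 62.4061) (49, 81) (0, 81)]  |A|=1301.4808
4. ⊥bis P0·P3 via (19.235,46.005): [(0, 55.4914) (24.437, 49.9207) (49, 62.4061) (49, 81) (0, 81)]  |A|=1301.4808
5. canonical 5-gon: [(0, 55.4914) (24.437, 49.9207) (49, 62.4061) (49, 81) (0, 81)]
6. shoelace: 1301.4808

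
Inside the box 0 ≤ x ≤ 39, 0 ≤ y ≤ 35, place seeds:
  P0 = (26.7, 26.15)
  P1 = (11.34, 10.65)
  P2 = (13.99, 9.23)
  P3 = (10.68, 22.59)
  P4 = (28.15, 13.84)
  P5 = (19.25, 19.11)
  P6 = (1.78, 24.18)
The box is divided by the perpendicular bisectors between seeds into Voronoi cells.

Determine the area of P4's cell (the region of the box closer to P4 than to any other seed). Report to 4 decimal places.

Area of P4's cell: 325.8310

1. box [0,39]×[0,35]: [(0, 0) (39, 0) (39, 35) (0, 35)]
2. ⊥bis P4·P0 via (27.425,19.995): [(0, 16.7646) (0, 0) (39, 0) (39, 21.3584)]  |A|=743.3989
3. ⊥bis P4·P1 via (19.745,12.245): [(18.4744, 18.9407) (22.0687, 0) (39, 0) (39, 21.3584)]  |A|=379.5428
4. ⊥bis P4·P2 via (21.07,11.535): [(18.6521, 18.9616) (24.8254, 0) (39, 0) (39, 21.3584)]  |A|=351.686
5. ⊥bis P4·P3 via (19.415,18.215): [(19.8602, 19.1039) (19.1, 17.5861) (24.8254, 0) (39, 0) (39, 21.3584)]  |A|=350.8232
6. ⊥bis P4·P5 via (23.7,16.475): [(25.6613, 19.7873) (20.9653, 11.8566) (24.8254, 0) (39, 0) (39, 21.3584)]  |A|=325.831
7. ⊥bis P4·P6 via (14.965,19.01): [(25.6613, 19.7873) (20.9653, 11.8566) (24.8254, 0) (39, 0) (39, 21.3584)]  |A|=325.831
8. canonical 5-gon: [(25.6613, 19.7873) (20.9653, 11.8566) (24.8254, 0) (39, 0) (39, 21.3584)]
9. shoelace: 325.831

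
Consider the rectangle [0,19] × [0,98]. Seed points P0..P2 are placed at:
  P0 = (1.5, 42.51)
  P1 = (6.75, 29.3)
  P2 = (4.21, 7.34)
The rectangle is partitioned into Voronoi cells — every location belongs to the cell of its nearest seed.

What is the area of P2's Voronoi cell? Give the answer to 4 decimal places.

Area of P2's cell: 339.2455

1. box [0,19]×[0,98]: [(0, 0) (19, 0) (19, 98) (0, 98)]
2. ⊥bis P2·P0 via (2.855,24.925): [(0, 24.705) (0, 0) (19, 0) (19, 26.169)]  |A|=483.3035
3. ⊥bis P2·P1 via (5.48,18.32): [(0, 18.9538) (0, 0) (19, 0) (19, 16.7562)]  |A|=339.2455
4. canonical 4-gon: [(0, 18.9538) (0, 0) (19, 0) (19, 16.7562)]
5. shoelace: 339.2455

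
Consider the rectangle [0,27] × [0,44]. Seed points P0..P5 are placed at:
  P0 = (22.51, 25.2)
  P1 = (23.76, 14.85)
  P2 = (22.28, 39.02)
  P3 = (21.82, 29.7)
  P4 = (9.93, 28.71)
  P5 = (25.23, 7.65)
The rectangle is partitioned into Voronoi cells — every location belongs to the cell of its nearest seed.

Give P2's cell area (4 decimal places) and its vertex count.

1. box [0,27]×[0,44]: [(0, 0) (27, 0) (27, 44) (0, 44)]
2. ⊥bis P2·P0 via (22.395,32.11): [(0, 31.7373) (27, 32.1866) (27, 44) (0, 44)]  |A|=325.027
3. ⊥bis P2·P1 via (23.02,26.935): [(0, 31.7373) (27, 32.1866) (27, 44) (0, 44)]  |A|=325.027
4. ⊥bis P2·P3 via (22.05,34.36): [(0, 35.4483) (27, 34.1157) (27, 44) (0, 44)]  |A|=248.8861
5. ⊥bis P2·P4 via (16.105,33.865): [(15.4185, 34.6873) (27, 34.1157) (27, 44) (7.6441, 44)]  |A|=147.3652
6. ⊥bis P2·P5 via (23.755,23.335): [(15.4185, 34.6873) (27, 34.1157) (27, 44) (7.6441, 44)]  |A|=147.3652
7. canonical 4-gon: [(15.4185, 34.6873) (27, 34.1157) (27, 44) (7.6441, 44)]
8. shoelace: 147.3652

Area of P2's cell: 147.3652 (4 vertices)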